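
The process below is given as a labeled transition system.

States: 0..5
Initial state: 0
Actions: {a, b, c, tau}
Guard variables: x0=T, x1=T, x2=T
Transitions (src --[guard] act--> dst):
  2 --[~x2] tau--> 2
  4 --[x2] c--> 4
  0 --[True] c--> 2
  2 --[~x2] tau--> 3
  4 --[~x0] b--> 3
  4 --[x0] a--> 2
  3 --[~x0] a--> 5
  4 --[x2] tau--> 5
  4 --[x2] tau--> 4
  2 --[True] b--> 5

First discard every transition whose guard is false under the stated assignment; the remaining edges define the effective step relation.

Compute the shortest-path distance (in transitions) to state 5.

Layered search for 5:
  L0 = {0}
  L1 = {2}
  L2 = {5}
first hit 5 at d=2 via c·b

Answer: 2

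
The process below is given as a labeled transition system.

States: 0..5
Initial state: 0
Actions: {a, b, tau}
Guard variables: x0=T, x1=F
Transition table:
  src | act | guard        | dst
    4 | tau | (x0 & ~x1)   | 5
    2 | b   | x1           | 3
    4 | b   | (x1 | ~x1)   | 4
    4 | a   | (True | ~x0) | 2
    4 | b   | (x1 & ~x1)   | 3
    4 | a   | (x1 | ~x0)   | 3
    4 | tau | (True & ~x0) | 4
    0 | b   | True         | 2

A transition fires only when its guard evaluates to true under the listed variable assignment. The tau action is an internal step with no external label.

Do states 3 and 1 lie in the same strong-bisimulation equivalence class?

Answer: BISIMILAR

Working:
Refine partition for ~:
  P[0] = {{0,1,2,3,4,5}}
  P[1] = {{0},{1,2,3,5},{4}}
stable after 2 split(s): 3 block(s)
[3]={1,2,3,5}  [1]={1,2,3,5}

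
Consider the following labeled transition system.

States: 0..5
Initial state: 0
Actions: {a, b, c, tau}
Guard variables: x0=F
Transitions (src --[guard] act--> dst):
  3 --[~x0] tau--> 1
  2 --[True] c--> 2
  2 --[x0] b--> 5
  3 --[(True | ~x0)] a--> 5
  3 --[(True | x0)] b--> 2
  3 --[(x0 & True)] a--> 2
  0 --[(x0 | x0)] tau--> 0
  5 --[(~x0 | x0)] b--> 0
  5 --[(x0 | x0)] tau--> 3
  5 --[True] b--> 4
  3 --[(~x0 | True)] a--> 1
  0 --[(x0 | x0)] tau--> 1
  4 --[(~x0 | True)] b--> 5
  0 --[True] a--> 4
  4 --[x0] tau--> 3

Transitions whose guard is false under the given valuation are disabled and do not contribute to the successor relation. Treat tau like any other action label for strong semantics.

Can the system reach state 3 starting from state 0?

After dropping false guards: 9 live edges.
Layer 0: {0}
Layer 1: {4}  total {0,4}
Layer 2: {5}  total {0,4,5}
Reach set: {0,4,5}

Answer: UNREACHABLE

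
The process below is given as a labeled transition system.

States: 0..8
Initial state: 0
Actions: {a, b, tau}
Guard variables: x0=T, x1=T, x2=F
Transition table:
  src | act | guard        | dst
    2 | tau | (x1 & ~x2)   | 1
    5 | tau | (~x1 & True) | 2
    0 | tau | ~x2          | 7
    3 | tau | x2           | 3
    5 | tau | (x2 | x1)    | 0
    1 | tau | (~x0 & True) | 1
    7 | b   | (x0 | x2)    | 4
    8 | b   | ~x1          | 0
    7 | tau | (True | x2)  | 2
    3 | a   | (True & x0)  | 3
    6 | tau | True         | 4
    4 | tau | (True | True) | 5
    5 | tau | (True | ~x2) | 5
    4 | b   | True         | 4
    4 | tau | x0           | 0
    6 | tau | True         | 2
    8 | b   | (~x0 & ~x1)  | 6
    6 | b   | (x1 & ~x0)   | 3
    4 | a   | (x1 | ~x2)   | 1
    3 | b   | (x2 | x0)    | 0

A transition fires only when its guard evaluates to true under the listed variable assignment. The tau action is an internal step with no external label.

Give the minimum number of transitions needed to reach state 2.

Breadth-first toward 2:
  Layer 0: {0}
  Layer 1: {7}
  Layer 2: {2,4}
2 enters at depth 2; path tau·tau

Answer: 2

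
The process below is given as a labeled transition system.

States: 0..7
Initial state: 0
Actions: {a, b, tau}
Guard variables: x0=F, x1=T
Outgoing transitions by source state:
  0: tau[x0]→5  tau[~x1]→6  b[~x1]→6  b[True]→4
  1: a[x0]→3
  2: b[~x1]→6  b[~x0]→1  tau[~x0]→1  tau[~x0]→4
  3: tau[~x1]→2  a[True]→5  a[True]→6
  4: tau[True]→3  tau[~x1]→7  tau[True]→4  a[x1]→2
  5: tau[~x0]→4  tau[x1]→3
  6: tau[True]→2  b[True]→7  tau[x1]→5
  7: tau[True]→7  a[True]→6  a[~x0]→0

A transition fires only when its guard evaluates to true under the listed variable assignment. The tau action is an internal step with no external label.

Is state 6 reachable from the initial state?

After dropping false guards: 17 live edges.
depth 0: {0}
depth 1: {4}  cumulative {0,4}
depth 2: {2,3}  cumulative {0,2,3,4}
depth 3: {1,5,6}  cumulative {0,1,2,3,4,5,6}
depth 4: {7}  cumulative {0,1,2,3,4,5,6,7}
R = {0,1,2,3,4,5,6,7}
Path to 6: b·tau·a

Answer: REACHABLE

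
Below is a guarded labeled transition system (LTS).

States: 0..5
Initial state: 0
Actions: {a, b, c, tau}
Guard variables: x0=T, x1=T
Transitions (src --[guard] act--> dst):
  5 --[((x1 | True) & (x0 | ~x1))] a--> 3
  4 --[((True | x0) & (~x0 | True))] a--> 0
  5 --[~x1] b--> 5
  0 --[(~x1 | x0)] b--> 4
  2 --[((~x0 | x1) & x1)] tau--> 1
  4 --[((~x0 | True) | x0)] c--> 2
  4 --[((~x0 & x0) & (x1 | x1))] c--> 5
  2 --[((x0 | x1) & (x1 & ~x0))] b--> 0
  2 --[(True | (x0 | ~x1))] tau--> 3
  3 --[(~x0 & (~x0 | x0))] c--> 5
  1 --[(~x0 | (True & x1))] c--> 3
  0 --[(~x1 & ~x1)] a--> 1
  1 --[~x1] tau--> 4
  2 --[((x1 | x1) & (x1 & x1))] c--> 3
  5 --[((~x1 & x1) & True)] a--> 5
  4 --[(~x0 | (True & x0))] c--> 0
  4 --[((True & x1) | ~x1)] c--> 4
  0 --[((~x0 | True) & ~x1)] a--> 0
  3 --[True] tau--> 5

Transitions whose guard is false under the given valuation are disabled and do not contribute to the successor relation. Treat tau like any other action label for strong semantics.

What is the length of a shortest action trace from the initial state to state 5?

BFS to 5:
  Layer 0: {0}
  Layer 1: {4}
  Layer 2: {2}
  Layer 3: {1,3}
  Layer 4: {5}
depth(5)=4, e.g. b·c·c·tau

Answer: 4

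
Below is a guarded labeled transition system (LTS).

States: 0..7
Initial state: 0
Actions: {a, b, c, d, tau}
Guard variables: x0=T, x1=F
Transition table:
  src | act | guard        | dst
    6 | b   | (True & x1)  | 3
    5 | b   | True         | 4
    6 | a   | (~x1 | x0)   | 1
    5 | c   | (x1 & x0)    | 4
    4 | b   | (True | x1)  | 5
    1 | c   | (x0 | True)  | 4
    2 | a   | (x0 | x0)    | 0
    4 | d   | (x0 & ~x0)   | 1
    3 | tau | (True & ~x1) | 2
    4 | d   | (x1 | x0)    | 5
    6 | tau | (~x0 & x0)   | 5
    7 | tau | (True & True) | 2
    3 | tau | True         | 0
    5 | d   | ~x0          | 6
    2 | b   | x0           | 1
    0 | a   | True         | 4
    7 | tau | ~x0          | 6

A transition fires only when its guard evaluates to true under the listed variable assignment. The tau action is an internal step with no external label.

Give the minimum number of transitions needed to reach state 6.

Answer: UNREACHABLE

Working:
Layered search for 6:
  L0 = {0}
  L1 = {4}
  L2 = {5}
6 never appears.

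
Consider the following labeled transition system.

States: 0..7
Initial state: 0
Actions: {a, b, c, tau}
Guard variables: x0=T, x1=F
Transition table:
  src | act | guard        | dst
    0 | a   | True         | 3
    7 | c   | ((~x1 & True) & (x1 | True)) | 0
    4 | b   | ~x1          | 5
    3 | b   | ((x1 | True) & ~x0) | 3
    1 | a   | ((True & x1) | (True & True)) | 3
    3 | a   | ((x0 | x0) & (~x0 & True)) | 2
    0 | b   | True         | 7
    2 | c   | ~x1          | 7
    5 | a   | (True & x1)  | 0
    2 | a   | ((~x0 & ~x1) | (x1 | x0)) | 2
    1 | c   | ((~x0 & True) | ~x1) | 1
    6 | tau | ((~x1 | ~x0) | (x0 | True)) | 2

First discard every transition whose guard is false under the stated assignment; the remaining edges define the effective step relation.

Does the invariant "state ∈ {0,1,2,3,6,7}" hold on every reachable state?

Answer: INVARIANT HOLDS

Analysis:
Safe = {0,1,2,3,6,7}
R = {0,3,7}
  0: ok
  3: ok
  7: ok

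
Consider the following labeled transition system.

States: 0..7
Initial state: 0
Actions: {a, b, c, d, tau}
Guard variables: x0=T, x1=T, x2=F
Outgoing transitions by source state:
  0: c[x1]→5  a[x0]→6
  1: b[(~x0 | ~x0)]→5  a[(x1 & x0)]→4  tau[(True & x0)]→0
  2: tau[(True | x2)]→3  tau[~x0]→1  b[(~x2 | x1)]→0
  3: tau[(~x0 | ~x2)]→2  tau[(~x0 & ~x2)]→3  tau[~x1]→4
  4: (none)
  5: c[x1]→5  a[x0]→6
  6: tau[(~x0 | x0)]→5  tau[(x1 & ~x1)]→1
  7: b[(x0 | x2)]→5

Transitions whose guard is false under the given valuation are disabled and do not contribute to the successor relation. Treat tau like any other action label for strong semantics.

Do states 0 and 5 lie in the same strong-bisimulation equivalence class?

Compute ~ classes (split until stable):
  π0 = {{0,1,2,3,4,5,6,7}}
  π1 = {{0,5},{1},{2},{3,6},{4},{7}}
  π2 = {{0,5},{1},{2},{3},{4},{6},{7}}
Fixed point at round 3; 7 class(es).
[0]={0,5}  [5]={0,5}

Answer: BISIMILAR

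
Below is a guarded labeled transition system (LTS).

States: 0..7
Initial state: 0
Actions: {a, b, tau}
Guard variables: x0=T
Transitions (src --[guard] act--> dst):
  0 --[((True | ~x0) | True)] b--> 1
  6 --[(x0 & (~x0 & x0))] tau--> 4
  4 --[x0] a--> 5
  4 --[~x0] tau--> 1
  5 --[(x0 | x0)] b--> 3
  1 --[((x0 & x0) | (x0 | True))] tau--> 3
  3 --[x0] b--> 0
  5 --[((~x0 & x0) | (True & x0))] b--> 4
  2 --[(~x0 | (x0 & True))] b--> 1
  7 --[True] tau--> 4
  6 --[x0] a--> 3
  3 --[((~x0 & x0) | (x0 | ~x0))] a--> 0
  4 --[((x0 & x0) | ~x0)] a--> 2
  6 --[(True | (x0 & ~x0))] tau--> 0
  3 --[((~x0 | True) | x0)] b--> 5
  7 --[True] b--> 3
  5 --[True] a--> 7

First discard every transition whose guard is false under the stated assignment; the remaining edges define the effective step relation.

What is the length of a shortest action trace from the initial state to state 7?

Layered search for 7:
  depth 0: {0}
  depth 1: {1}
  depth 2: {3}
  depth 3: {5}
  depth 4: {4,7}
depth(7)=4, e.g. b·tau·b·a

Answer: 4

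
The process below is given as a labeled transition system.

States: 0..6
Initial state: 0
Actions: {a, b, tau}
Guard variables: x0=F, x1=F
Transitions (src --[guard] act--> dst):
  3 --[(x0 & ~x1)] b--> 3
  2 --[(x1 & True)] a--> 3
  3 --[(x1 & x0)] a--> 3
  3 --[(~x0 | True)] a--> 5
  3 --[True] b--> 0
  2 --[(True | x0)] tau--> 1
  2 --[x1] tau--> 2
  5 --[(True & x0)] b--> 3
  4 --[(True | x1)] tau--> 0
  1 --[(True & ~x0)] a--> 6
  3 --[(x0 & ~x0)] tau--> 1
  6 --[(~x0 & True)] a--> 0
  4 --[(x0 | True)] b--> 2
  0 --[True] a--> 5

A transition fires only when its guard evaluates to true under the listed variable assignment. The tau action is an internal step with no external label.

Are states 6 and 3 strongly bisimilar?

Compute ~ classes (split until stable):
  round 0: {{0,1,2,3,4,5,6}}
  round 1: {{0,1,6},{2},{3},{4},{5}}
  round 2: {{0},{1,6},{2},{3},{4},{5}}
  round 3: {{0},{1},{2},{3},{4},{5},{6}}
Fixed point at round 4; 7 class(es).
[6]={6}  [3]={3}

Answer: NOT BISIMILAR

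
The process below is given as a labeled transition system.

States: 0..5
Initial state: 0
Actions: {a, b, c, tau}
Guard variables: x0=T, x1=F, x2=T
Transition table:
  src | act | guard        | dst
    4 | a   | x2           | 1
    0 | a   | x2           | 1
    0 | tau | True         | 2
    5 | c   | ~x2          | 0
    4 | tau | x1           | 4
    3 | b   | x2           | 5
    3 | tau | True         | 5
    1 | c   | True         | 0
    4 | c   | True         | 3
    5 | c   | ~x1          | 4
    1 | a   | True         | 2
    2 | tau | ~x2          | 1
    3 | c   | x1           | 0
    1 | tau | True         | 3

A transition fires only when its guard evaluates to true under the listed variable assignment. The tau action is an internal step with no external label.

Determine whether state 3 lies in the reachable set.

After dropping false guards: 10 live edges.
Layer 0: {0}
Layer 1: {1,2}  cumulative {0,1,2}
Layer 2: {3}  cumulative {0,1,2,3}
Layer 3: {5}  cumulative {0,1,2,3,5}
Layer 4: {4}  cumulative {0,1,2,3,4,5}
Reach set: {0,1,2,3,4,5}
witness 3: a·tau

Answer: REACHABLE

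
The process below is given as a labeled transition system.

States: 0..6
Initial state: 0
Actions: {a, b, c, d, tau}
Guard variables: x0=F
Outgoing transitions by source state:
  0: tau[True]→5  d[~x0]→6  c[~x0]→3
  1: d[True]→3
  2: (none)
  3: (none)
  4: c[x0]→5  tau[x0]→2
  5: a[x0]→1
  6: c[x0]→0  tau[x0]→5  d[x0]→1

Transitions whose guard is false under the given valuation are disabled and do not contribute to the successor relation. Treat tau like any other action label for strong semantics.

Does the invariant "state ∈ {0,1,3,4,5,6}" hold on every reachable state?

Safe = {0,1,3,4,5,6}
Reach set: {0,3,5,6}
  0: ok
  3: ok
  5: ok
  6: ok

Answer: INVARIANT HOLDS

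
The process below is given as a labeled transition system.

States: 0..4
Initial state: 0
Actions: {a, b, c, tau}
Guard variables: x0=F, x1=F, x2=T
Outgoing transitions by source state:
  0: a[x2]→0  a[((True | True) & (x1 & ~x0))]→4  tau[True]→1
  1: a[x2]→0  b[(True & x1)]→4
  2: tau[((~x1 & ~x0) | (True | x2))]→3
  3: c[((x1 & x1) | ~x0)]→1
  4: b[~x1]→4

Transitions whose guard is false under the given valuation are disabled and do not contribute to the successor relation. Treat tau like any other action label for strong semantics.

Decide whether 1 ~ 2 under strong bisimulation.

Bisimulation quotient by refinement:
  round 0: {{0,1,2,3,4}}
  round 1: {{0},{1},{2},{3},{4}}
5 equivalence class(es) (converged in 2)
1∈{1}, 2∈{2}

Answer: NOT BISIMILAR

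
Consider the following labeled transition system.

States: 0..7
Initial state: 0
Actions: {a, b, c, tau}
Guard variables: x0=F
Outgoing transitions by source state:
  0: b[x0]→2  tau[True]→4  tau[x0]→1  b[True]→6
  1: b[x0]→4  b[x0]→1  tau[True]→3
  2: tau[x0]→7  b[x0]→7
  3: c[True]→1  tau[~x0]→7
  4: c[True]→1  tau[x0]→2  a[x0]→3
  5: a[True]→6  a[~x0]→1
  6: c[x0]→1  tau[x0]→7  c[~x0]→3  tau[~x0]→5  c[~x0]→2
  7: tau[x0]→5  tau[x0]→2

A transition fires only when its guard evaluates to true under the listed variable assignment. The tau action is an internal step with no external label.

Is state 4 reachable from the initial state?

Answer: REACHABLE

Trace:
After dropping false guards: 11 live edges.
L0 = {0}
L1 = {4,6}  total {0,4,6}
L2 = {1,2,3,5}  total {0,1,2,3,4,5,6}
L3 = {7}  total {0,1,2,3,4,5,6,7}
Reach set: {0,1,2,3,4,5,6,7}
Path to 4: tau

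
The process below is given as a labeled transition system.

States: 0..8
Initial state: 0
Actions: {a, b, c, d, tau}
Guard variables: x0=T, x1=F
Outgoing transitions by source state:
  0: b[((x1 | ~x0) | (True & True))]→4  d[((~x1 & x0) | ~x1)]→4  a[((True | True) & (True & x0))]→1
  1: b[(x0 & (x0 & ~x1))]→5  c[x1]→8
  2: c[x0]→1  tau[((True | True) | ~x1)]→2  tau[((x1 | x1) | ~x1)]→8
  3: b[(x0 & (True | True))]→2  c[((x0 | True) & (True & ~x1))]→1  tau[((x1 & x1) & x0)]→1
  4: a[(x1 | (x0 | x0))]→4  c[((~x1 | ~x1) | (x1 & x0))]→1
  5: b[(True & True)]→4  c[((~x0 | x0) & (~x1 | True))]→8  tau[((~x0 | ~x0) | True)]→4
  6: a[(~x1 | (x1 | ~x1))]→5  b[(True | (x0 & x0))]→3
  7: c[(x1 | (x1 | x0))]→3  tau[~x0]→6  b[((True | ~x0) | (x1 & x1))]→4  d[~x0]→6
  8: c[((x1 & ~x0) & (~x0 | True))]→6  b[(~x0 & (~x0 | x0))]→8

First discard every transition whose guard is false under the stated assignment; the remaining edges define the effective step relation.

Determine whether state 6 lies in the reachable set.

18 transition(s) survive guard evaluation.
Layer 0: {0}
Layer 1: {1,4}  cumulative {0,1,4}
Layer 2: {5}  cumulative {0,1,4,5}
Layer 3: {8}  cumulative {0,1,4,5,8}
Reach set: {0,1,4,5,8}

Answer: UNREACHABLE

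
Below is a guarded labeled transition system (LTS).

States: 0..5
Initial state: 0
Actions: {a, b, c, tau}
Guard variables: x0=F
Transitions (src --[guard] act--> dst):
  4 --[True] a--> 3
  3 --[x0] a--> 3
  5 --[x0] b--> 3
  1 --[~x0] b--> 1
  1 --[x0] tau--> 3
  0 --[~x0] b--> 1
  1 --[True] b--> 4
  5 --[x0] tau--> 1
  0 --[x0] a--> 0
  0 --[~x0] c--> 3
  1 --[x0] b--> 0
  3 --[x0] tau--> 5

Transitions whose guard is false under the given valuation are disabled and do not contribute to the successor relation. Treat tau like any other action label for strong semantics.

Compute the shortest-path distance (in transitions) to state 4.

Answer: 2

Working:
Layered search for 4:
  Layer 0: {0}
  Layer 1: {1,3}
  Layer 2: {4}
depth(4)=2, e.g. b·b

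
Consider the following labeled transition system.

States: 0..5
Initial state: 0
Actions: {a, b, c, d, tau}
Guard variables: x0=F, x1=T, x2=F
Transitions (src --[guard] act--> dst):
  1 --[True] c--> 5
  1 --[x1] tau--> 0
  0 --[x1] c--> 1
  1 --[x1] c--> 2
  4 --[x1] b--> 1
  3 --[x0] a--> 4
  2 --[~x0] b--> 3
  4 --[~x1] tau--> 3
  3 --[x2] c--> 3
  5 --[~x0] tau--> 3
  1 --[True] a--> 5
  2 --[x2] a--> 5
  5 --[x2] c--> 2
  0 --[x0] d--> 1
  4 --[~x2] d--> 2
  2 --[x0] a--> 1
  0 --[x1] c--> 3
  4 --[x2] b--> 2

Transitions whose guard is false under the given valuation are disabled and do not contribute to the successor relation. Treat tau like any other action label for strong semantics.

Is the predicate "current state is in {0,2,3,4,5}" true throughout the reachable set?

Answer: INVARIANT VIOLATED at state 1

Working:
Safe = {0,2,3,4,5}
Reach set: {0,1,2,3,5}
  0: ok
  1: outside
  2: ok
  3: ok
  5: ok
reach 1 via c — violates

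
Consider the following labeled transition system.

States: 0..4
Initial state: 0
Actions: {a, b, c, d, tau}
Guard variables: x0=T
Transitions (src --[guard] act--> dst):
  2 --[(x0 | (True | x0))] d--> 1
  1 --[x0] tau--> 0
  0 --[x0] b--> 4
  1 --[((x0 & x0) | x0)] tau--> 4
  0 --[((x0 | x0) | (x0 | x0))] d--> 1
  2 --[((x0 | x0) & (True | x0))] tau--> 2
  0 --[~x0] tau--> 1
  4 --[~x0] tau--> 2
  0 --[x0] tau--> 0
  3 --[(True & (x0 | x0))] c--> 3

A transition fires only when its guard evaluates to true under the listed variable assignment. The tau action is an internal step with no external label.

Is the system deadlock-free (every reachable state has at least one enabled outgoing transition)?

Answer: DEADLOCK at state 4

Working:
R = {0,1,4}
  0: b→4  d→1  tau→0  [3 exit(s)]
  1: tau→0  tau→4  [2 exit(s)]
  4: ∅  [deadlock]
trace reaching 4: b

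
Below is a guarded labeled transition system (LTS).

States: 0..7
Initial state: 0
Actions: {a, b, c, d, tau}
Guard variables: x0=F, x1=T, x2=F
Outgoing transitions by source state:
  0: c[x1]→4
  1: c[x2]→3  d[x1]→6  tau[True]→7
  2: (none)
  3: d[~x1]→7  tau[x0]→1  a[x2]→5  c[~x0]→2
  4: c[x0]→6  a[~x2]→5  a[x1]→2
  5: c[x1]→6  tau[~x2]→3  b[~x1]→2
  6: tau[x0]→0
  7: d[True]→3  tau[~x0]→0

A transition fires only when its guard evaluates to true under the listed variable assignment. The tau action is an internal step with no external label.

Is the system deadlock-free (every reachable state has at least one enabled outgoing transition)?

Answer: DEADLOCK at state 2

Analysis:
R = {0,2,3,4,5,6}
  0: c→4  [deg 1]
  2: ∅  [deadlock]
  3: c→2  [deg 1]
  4: a→2  a→5  [deg 2]
  5: c→6  tau→3  [deg 2]
  6: ∅  [deadlock]
witness 2: c·a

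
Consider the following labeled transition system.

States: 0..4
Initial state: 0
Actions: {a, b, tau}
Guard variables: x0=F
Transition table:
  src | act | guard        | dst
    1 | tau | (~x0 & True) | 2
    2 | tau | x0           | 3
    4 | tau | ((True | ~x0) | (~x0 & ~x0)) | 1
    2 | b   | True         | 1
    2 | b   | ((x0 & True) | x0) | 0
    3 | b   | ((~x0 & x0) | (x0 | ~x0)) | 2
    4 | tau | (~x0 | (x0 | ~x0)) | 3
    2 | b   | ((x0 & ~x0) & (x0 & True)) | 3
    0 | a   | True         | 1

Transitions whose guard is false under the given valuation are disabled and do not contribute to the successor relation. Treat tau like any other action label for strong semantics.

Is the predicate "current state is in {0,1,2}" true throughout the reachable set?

Inv-set: {0,1,2}
Reachable = {0,1,2}
  0: ✓
  1: ✓
  2: ✓

Answer: INVARIANT HOLDS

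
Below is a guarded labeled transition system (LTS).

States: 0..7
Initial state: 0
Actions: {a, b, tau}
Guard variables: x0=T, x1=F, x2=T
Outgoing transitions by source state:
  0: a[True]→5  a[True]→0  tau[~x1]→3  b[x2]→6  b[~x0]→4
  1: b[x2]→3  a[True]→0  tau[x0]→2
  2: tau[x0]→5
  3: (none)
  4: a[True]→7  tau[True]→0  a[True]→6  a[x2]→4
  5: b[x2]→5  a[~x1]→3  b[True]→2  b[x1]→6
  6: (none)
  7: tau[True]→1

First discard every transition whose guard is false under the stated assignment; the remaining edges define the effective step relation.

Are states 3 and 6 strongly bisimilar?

Bisimulation quotient by refinement:
  round 0: {{0,1,2,3,4,5,6,7}}
  round 1: {{0,1},{2,7},{3,6},{4},{5}}
  round 2: {{0},{1},{2},{3,6},{4},{5},{7}}
stable after 3 split(s): 7 block(s)
[3]={3,6}  [6]={3,6}

Answer: BISIMILAR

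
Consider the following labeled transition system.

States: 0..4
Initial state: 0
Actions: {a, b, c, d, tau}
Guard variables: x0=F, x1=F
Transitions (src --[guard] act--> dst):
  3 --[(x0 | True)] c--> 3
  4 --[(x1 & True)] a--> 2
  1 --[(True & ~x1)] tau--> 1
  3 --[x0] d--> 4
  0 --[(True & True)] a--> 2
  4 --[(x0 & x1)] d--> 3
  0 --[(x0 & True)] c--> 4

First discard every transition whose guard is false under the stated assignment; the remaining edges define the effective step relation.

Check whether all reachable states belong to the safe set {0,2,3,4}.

Answer: INVARIANT HOLDS

Trace:
Inv-set: {0,2,3,4}
Reachable = {0,2}
  0: safe
  2: safe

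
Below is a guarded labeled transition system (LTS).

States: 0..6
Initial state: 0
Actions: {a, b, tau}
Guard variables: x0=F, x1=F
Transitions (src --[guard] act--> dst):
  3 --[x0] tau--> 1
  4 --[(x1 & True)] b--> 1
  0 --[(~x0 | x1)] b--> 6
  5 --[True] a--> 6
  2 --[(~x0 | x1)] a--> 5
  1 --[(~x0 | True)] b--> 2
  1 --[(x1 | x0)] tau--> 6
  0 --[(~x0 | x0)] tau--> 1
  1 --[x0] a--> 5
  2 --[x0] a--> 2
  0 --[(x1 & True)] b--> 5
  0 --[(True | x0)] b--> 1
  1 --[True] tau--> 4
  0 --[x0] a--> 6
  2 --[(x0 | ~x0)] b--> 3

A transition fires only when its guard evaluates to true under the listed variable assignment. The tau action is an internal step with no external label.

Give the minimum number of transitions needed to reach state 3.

Breadth-first toward 3:
  depth 0: {0}
  depth 1: {1,6}
  depth 2: {2,4}
  depth 3: {3,5}
depth(3)=3, e.g. b·b·b

Answer: 3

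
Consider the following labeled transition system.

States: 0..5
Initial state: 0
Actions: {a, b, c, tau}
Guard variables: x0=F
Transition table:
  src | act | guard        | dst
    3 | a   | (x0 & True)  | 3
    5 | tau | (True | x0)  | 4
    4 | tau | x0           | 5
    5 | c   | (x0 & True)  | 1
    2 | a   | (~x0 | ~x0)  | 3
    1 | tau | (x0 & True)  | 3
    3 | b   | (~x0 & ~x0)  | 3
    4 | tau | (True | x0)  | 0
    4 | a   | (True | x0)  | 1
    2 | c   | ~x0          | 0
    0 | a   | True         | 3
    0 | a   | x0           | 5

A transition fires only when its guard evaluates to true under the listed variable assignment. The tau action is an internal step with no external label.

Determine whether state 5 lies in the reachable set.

Answer: UNREACHABLE

Analysis:
7 transition(s) survive guard evaluation.
L0 = {0}
L1 = {3}  total {0,3}
Reach set: {0,3}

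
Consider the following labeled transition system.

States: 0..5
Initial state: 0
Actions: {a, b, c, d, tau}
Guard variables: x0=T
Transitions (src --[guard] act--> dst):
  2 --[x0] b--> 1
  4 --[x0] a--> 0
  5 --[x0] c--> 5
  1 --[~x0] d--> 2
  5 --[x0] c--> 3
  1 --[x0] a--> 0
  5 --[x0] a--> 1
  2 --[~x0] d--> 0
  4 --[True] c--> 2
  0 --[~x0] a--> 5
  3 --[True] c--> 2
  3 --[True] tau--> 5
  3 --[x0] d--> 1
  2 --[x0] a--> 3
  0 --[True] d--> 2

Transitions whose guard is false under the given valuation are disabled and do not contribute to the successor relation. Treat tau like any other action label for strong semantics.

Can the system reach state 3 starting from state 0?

After dropping false guards: 12 live edges.
depth 0: {0}
depth 1: {2}  total {0,2}
depth 2: {1,3}  total {0,1,2,3}
depth 3: {5}  total {0,1,2,3,5}
Reach set: {0,1,2,3,5}
Path to 3: d·a

Answer: REACHABLE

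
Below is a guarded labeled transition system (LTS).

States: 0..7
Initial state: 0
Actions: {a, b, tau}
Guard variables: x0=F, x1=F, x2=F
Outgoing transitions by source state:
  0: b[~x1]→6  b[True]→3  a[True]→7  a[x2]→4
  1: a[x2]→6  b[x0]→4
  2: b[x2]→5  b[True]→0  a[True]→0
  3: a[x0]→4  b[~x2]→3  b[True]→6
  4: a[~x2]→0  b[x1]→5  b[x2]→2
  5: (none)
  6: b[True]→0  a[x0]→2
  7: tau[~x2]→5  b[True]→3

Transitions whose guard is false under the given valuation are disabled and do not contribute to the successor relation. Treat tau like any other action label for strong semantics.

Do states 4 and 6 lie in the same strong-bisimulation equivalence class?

Answer: NOT BISIMILAR

Analysis:
Refine partition for ~:
  π0 = {{0,1,2,3,4,5,6,7}}
  π1 = {{0,2},{1,5},{3,6},{4},{7}}
  π2 = {{0},{1,5},{2},{3},{4},{6},{7}}
7 equivalence class(es) (converged in 3)
4∈{4}, 6∈{6}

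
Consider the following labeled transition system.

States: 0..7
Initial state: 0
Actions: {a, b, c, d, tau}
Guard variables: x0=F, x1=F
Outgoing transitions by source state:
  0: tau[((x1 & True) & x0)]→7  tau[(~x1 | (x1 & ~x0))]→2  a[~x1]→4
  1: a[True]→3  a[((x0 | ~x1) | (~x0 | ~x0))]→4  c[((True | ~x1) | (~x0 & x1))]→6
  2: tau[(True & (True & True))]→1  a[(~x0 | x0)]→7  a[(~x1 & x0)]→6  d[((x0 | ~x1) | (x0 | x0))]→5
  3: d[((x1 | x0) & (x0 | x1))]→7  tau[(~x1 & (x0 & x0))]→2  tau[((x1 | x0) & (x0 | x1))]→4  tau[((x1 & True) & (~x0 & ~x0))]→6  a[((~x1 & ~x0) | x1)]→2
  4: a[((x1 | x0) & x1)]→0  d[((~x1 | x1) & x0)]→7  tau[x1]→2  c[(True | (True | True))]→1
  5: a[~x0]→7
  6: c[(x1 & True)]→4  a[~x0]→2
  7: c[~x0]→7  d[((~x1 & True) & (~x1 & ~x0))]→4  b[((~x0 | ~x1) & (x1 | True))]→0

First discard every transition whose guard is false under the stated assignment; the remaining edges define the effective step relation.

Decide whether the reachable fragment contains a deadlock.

Reach set: {0,1,2,3,4,5,6,7}
  0: a→4  tau→2  [2 exit(s)]
  1: a→3  a→4  c→6  [3 exit(s)]
  2: a→7  d→5  tau→1  [3 exit(s)]
  3: a→2  [1 exit(s)]
  4: c→1  [1 exit(s)]
  5: a→7  [1 exit(s)]
  6: a→2  [1 exit(s)]
  7: b→0  c→7  d→4  [3 exit(s)]

Answer: DEADLOCK-FREE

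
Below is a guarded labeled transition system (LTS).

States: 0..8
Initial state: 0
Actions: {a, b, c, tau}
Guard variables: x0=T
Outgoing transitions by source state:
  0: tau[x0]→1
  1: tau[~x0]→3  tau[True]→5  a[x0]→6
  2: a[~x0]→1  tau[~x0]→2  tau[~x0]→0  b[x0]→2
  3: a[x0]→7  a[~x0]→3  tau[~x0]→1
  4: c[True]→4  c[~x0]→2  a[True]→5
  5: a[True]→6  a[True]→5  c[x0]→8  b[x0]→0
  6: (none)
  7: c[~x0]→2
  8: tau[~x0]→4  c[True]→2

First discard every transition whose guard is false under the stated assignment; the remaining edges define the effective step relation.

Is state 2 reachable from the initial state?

12 transition(s) survive guard evaluation.
depth 0: {0}
depth 1: {1}  total {0,1}
depth 2: {5,6}  total {0,1,5,6}
depth 3: {8}  total {0,1,5,6,8}
depth 4: {2}  total {0,1,2,5,6,8}
Reachable = {0,1,2,5,6,8}
trace reaching 2: tau·tau·c·c

Answer: REACHABLE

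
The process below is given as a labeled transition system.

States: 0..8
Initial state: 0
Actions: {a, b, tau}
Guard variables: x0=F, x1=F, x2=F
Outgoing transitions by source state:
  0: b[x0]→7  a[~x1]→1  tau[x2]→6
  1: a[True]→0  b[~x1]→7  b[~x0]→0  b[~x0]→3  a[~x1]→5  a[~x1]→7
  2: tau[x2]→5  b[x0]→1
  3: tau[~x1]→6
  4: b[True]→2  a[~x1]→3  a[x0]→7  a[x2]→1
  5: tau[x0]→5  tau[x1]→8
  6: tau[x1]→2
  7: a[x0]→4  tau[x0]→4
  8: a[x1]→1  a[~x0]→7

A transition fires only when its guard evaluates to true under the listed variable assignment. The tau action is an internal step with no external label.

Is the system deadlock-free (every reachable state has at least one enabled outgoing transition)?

Reachable = {0,1,3,5,6,7}
  0: a→1  [deg 1]
  1: a→0  a→5  a→7  b→0  b→3  b→7  [deg 6]
  3: tau→6  [deg 1]
  5: ∅  [STUCK]
  6: ∅  [STUCK]
  7: ∅  [STUCK]
trace reaching 5: a·a

Answer: DEADLOCK at state 5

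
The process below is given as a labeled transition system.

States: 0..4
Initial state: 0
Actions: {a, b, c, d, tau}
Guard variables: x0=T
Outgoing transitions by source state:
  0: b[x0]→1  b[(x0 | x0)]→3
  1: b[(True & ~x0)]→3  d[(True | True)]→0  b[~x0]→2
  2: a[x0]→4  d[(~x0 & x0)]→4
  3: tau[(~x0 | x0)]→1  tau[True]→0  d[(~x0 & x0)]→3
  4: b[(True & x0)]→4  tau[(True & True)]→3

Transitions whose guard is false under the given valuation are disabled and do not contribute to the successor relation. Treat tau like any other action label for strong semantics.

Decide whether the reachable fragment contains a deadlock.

Answer: DEADLOCK-FREE

Trace:
R = {0,1,3}
  0: b→1  b→3  [2 exit(s)]
  1: d→0  [1 exit(s)]
  3: tau→0  tau→1  [2 exit(s)]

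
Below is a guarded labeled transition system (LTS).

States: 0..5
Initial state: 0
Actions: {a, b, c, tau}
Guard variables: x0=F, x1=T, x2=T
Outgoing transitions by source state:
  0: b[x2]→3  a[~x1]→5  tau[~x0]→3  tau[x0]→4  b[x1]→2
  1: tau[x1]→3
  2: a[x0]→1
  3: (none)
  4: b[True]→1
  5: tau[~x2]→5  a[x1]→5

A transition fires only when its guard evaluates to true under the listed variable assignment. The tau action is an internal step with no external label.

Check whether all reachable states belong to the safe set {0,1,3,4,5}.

Allowed set {0,1,3,4,5}
R = {0,2,3}
  0: ok
  2: outside
  3: ok
counterexample path to 2: b

Answer: INVARIANT VIOLATED at state 2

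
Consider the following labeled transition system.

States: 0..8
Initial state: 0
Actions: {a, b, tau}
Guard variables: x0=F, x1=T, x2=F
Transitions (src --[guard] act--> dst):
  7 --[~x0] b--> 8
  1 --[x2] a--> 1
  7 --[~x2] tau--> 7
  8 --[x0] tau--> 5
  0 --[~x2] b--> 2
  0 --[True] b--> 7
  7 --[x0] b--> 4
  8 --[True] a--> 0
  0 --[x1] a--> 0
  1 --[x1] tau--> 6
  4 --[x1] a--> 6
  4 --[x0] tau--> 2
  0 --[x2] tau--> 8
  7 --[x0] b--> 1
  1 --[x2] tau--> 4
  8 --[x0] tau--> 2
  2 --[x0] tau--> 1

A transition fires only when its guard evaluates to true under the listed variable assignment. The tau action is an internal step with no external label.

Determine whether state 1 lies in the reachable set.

Answer: UNREACHABLE

Trace:
8 transition(s) survive guard evaluation.
L0 = {0}
L1 = {2,7}  cumulative {0,2,7}
L2 = {8}  cumulative {0,2,7,8}
Reachable = {0,2,7,8}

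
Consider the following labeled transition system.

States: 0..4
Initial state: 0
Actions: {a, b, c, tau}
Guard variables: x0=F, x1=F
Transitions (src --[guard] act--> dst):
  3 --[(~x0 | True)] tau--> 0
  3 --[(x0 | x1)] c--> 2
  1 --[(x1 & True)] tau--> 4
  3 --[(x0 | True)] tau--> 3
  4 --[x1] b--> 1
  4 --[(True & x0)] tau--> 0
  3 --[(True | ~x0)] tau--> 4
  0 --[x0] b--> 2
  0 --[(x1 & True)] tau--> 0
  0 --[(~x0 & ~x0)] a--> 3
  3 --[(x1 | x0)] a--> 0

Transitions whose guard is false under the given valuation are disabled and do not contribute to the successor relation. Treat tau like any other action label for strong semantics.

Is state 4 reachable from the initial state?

Answer: REACHABLE

Analysis:
After dropping false guards: 4 live edges.
L0 = {0}
L1 = {3}  total {0,3}
L2 = {4}  total {0,3,4}
Reachable = {0,3,4}
Path to 4: a·tau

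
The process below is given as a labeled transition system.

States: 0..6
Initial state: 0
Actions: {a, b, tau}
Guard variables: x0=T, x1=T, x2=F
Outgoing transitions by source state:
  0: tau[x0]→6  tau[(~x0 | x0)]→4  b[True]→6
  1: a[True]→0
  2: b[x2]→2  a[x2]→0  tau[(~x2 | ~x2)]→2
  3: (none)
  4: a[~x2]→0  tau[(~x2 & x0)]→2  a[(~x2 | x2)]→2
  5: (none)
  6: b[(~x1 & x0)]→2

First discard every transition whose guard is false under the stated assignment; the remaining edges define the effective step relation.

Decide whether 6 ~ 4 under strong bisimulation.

Answer: NOT BISIMILAR

Working:
Refine partition for ~:
  round 0: {{0,1,2,3,4,5,6}}
  round 1: {{0},{1},{2},{3,5,6},{4}}
stable after 2 split(s): 5 block(s)
[6]={3,5,6}  [4]={4}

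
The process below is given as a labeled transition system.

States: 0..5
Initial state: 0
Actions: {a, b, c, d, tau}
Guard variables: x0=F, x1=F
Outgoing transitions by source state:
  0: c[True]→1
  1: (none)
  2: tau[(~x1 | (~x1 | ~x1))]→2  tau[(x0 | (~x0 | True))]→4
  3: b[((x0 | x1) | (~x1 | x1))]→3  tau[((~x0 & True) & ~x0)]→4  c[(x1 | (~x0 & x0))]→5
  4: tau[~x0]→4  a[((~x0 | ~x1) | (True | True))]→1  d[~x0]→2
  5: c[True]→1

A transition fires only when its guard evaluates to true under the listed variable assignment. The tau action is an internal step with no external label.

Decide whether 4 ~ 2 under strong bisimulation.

Answer: NOT BISIMILAR

Trace:
Compute ~ classes (split until stable):
  round 0: {{0,1,2,3,4,5}}
  round 1: {{0,5},{1},{2},{3},{4}}
Fixed point at round 2; 5 class(es).
class of 4: {4}; class of 2: {2}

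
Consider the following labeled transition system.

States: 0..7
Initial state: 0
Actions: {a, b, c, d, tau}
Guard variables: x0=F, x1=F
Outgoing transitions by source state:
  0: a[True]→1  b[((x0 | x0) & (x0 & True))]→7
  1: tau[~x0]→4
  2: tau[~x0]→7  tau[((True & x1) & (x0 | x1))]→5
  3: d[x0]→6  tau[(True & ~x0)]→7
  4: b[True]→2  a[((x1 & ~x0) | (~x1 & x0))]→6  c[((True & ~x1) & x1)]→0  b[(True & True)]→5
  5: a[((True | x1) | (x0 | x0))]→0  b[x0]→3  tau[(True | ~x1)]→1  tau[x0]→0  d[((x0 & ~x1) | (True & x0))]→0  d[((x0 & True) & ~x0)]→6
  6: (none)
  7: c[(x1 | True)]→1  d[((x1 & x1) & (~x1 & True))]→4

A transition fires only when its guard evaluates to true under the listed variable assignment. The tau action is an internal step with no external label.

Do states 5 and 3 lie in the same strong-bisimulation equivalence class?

Answer: NOT BISIMILAR

Analysis:
Refine partition for ~:
  round 0: {{0,1,2,3,4,5,6,7}}
  round 1: {{0},{1,2,3},{4},{5},{6},{7}}
  round 2: {{0},{1},{2,3},{4},{5},{6},{7}}
stable after 3 split(s): 7 block(s)
5∈{5}, 3∈{2,3}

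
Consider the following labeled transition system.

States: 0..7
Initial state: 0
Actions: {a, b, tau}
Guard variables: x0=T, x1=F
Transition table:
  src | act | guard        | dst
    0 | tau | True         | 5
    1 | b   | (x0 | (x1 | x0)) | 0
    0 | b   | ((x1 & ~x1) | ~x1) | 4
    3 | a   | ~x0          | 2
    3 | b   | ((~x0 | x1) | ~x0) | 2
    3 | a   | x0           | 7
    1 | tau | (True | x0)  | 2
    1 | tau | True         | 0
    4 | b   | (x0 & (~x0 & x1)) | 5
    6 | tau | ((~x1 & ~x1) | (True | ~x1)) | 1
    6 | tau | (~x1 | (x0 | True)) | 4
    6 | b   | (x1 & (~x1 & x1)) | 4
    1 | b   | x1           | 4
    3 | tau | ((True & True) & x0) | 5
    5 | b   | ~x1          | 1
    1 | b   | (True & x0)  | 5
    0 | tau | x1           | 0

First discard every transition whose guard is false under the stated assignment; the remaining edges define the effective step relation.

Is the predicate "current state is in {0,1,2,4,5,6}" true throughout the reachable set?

Inv-set: {0,1,2,4,5,6}
Reach set: {0,1,2,4,5}
  0: safe
  1: safe
  2: safe
  4: safe
  5: safe

Answer: INVARIANT HOLDS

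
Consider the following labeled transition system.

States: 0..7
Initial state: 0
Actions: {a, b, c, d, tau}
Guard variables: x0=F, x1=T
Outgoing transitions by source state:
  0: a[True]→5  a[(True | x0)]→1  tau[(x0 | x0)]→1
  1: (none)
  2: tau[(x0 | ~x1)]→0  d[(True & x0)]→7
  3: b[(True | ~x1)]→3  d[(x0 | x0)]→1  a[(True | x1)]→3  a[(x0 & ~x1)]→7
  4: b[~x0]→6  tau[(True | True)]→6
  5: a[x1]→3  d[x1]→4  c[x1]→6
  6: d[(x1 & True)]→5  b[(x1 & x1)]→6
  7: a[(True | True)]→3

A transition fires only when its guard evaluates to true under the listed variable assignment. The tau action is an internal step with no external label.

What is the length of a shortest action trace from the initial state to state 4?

BFS to 4:
  depth 0: {0}
  depth 1: {1,5}
  depth 2: {3,4,6}
first hit 4 at d=2 via a·d

Answer: 2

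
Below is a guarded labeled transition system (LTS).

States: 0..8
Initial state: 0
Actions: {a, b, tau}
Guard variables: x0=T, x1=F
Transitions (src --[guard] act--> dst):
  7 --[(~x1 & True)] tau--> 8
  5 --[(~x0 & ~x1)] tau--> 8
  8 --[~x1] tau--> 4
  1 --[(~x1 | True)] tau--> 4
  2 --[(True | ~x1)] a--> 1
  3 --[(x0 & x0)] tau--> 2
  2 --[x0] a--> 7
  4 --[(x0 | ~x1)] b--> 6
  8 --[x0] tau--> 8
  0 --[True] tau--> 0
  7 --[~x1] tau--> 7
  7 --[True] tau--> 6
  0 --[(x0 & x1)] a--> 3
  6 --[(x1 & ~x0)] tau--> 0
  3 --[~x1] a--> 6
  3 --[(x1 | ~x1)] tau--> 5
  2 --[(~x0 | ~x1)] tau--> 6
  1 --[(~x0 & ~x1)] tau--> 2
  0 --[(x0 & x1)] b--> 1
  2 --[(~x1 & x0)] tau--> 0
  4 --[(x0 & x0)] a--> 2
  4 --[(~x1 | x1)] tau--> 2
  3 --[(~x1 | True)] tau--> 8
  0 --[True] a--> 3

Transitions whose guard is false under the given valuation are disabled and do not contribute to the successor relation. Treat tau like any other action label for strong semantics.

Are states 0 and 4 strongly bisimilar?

Answer: NOT BISIMILAR

Trace:
Compute ~ classes (split until stable):
  round 0: {{0,1,2,3,4,5,6,7,8}}
  round 1: {{0,2,3},{1,7,8},{4},{5,6}}
  round 2: {{0},{1},{2},{3},{4},{5,6},{7},{8}}
Fixed point at round 3; 8 class(es).
[0]={0}  [4]={4}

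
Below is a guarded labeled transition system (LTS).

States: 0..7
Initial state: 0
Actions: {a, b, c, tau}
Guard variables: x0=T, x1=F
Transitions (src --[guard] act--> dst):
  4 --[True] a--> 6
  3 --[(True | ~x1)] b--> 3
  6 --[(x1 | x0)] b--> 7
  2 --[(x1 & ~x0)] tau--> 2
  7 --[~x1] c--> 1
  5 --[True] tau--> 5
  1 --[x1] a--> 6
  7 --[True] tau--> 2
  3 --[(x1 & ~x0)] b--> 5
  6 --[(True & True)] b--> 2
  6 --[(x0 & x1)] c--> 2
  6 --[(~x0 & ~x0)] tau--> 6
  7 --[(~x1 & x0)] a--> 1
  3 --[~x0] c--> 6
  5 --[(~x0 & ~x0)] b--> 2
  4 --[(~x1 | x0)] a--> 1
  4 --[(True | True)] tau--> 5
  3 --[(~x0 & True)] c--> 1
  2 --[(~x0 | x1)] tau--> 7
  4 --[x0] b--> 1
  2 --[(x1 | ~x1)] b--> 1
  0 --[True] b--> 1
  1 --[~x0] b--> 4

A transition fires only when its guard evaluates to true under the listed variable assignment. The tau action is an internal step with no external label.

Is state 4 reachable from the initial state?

Guard filter leaves 13 enabled edge(s).
depth 0: {0}
depth 1: {1}  cumulative {0,1}
Reach set: {0,1}

Answer: UNREACHABLE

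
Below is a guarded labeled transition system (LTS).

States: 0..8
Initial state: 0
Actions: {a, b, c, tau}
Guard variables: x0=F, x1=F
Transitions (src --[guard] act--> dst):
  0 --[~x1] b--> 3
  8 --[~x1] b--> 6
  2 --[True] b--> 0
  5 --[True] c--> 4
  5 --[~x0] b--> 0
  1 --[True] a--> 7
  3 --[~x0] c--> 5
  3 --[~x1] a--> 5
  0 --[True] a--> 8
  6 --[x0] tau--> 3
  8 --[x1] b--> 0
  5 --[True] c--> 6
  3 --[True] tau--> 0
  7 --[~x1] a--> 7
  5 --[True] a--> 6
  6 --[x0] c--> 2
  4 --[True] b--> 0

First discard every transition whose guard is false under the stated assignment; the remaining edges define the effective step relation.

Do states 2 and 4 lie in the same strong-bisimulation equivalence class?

Compute ~ classes (split until stable):
  round 0: {{0,1,2,3,4,5,6,7,8}}
  round 1: {{0},{1,7},{2,4,8},{3},{5},{6}}
  round 2: {{0},{1,7},{2,4},{3},{5},{6},{8}}
Fixed point at round 3; 7 class(es).
class of 2: {2,4}; class of 4: {2,4}

Answer: BISIMILAR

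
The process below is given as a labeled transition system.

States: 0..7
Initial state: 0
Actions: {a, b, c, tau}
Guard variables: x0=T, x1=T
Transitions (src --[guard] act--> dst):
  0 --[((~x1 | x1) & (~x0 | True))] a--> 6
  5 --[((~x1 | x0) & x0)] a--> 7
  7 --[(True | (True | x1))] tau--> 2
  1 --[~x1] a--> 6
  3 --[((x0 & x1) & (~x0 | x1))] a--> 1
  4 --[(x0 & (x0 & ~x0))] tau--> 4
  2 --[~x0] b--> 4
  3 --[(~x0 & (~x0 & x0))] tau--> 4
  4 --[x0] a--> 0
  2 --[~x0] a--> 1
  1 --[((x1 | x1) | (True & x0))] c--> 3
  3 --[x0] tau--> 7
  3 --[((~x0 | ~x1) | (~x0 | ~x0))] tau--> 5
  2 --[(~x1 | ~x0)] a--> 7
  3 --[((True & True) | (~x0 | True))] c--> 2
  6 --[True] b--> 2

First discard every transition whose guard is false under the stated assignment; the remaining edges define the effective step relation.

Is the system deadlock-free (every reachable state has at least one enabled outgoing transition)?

Answer: DEADLOCK at state 2

Working:
Reach set: {0,2,6}
  0: a→6  [deg 1]
  2: ∅  [deadlock]
  6: b→2  [deg 1]
Path to 2: a·b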